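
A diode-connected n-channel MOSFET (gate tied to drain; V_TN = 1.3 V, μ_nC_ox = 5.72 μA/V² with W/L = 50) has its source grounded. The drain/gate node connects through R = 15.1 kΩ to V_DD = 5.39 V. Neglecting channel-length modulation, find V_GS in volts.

V_GS = 2.46 V

With gate tied to drain, V_GS = V_DS ≥ V_GS − V_TN, so the device is in saturation.
k_n = μ_nC_ox · (W/L) = 0.286 mA/V².
KCL at the drain: ½ k_n (V_GS − V_TN)² = (V_DD − V_GS)/R.
Let x = V_GS − 1.3. Then 2.16 x² + x − 4.09 = 0, giving x = 1.16 V (positive root), so V_GS = 2.46 V.
I_D = (V_DD − V_GS)/R = (5.39 − 2.46) / 15.1 = 0.194 mA.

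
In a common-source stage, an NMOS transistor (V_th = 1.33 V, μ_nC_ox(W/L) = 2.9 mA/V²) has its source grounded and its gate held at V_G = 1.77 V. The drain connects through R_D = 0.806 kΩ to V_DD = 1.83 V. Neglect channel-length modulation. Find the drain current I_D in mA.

V_GS = V_G = 1.77 V, so V_ov = 1.77 − 1.33 = 0.44 V.
Assume saturation: I_D = ½ k_n V_ov² = 0.5 × 2.9 × 0.44² = 0.281 mA, giving V_DS = V_DD − I_D R_D = 1.83 − 0.281 × 0.806 = 1.6 V.
V_DS = 1.6 V ≥ V_ov = 0.44 V, confirming saturation.

I_D = 0.281 mA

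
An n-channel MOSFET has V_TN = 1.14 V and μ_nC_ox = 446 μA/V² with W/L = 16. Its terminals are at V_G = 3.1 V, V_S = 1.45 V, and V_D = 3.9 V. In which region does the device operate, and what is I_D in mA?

Saturation; I_D = 0.928 mA

V_GS = V_G − V_S = 3.1 − 1.45 = 1.65 V; V_DS = V_D − V_S = 3.9 − 1.45 = 2.45 V.
k_n = μ_nC_ox · (W/L) = 7.136 mA/V².
V_ov = V_GS − V_TN = 1.65 − 1.14 = 0.51 V.
Since V_DS = 2.45 V ≥ V_ov = 0.51 V, the device is in saturation.
I_D = ½ k_n V_ov² = 0.5 × 7.136 × 0.51² = 0.928 mA.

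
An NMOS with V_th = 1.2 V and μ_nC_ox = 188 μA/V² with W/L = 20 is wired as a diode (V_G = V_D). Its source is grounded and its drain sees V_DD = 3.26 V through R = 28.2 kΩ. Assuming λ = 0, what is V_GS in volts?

With gate tied to drain, V_GS = V_DS ≥ V_GS − V_th, so the device is in saturation.
k_n = μ_nC_ox · (W/L) = 3.76 mA/V².
KCL at the drain: ½ k_n (V_GS − V_th)² = (V_DD − V_GS)/R.
Let x = V_GS − 1.2. Then 53 x² + x − 2.06 = 0, giving x = 0.188 V (positive root), so V_GS = 1.39 V.
I_D = (V_DD − V_GS)/R = (3.26 − 1.39) / 28.2 = 0.0664 mA.

V_GS = 1.39 V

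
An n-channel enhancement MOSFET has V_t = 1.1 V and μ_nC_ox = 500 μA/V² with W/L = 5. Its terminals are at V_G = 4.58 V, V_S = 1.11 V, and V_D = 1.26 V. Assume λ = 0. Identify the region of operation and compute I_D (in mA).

V_GS = V_G − V_S = 4.58 − 1.11 = 3.47 V; V_DS = V_D − V_S = 1.26 − 1.11 = 0.15 V.
k_n = μ_nC_ox · (W/L) = 2.5 mA/V².
V_ov = V_GS − V_t = 3.47 − 1.1 = 2.37 V.
Since V_DS = 0.15 V < V_ov = 2.37 V, the device is in the triode region.
I_D = k_n [V_ov · V_DS − ½ V_DS²] = 2.5 × [2.37 × 0.15 − 0.5 × 0.15²] = 0.861 mA.

Triode; I_D = 0.861 mA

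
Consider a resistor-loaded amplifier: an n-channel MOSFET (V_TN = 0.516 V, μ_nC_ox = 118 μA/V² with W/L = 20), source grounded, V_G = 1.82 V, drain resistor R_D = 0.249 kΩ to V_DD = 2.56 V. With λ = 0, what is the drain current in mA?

V_GS = V_G = 1.82 V, so V_ov = 1.82 − 0.516 = 1.3 V.
k_n = μ_nC_ox · (W/L) = 2.36 mA/V².
Assume saturation: I_D = ½ k_n V_ov² = 0.5 × 2.36 × 1.3² = 2.01 mA, giving V_DS = V_DD − I_D R_D = 2.56 − 2.01 × 0.249 = 2.06 V.
V_DS = 2.06 V ≥ V_ov = 1.3 V, confirming saturation.

I_D = 2.01 mA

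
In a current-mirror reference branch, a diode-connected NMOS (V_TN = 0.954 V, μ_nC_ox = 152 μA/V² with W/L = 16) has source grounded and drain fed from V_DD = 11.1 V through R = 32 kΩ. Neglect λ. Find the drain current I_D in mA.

I_D = 0.302 mA

With gate tied to drain, V_GS = V_DS ≥ V_GS − V_TN, so the device is in saturation.
k_n = μ_nC_ox · (W/L) = 2.432 mA/V².
KCL at the drain: ½ k_n (V_GS − V_TN)² = (V_DD − V_GS)/R.
Let x = V_GS − 0.954. Then 38.9 x² + x − 10.15 = 0, giving x = 0.498 V (positive root), so V_GS = 1.45 V.
I_D = (V_DD − V_GS)/R = (11.1 − 1.45) / 32 = 0.302 mA.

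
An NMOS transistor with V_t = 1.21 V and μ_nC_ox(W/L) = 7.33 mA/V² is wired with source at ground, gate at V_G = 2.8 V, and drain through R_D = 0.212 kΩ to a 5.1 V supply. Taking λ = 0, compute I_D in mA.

I_D = 9.27 mA

V_GS = V_G = 2.8 V, so V_ov = 2.8 − 1.21 = 1.59 V.
Assume saturation: I_D = ½ k_n V_ov² = 0.5 × 7.33 × 1.59² = 9.27 mA, giving V_DS = V_DD − I_D R_D = 5.1 − 9.27 × 0.212 = 3.14 V.
V_DS = 3.14 V ≥ V_ov = 1.59 V, confirming saturation.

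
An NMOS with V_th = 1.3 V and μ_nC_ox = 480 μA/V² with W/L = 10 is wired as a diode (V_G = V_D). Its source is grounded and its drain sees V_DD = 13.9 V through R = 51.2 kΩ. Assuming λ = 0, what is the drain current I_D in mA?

I_D = 0.240 mA

With gate tied to drain, V_GS = V_DS ≥ V_GS − V_th, so the device is in saturation.
k_n = μ_nC_ox · (W/L) = 4.8 mA/V².
KCL at the drain: ½ k_n (V_GS − V_th)² = (V_DD − V_GS)/R.
Let x = V_GS − 1.3. Then 123 x² + x − 12.6 = 0, giving x = 0.316 V (positive root), so V_GS = 1.62 V.
I_D = (V_DD − V_GS)/R = (13.9 − 1.62) / 51.2 = 0.24 mA.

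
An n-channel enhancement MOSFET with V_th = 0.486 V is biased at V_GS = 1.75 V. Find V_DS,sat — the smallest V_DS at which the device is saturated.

The boundary between triode and saturation is V_DS = V_GS − V_th = V_ov.
V_ov = 1.75 − 0.486 = 1.26 V.

V_DS,sat = 1.26 V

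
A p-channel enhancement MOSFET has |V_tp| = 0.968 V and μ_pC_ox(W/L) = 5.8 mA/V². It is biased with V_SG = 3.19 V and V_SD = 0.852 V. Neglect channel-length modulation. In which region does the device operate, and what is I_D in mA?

Triode; I_D = 8.88 mA

V_ov = V_SG − |V_tp| = 3.19 − 0.968 = 2.22 V.
Since V_SD = 0.852 V < V_ov = 2.22 V, the device is in the triode region.
I_D = k_p [V_ov · V_SD − ½ V_SD²] = 5.8 × [2.22 × 0.852 − 0.5 × 0.852²] = 8.88 mA.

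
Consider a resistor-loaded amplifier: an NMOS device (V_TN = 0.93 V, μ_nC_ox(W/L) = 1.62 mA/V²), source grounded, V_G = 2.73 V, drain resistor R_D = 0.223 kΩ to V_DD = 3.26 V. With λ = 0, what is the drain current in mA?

I_D = 2.62 mA

V_GS = V_G = 2.73 V, so V_ov = 2.73 − 0.93 = 1.8 V.
Assume saturation: I_D = ½ k_n V_ov² = 0.5 × 1.62 × 1.8² = 2.62 mA, giving V_DS = V_DD − I_D R_D = 3.26 − 2.62 × 0.223 = 2.67 V.
V_DS = 2.67 V ≥ V_ov = 1.8 V, confirming saturation.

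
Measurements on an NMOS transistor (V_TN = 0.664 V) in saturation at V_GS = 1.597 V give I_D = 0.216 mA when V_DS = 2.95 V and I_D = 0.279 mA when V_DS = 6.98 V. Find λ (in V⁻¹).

With V_GS fixed, I_D ∝ (1 + λ V_DS) in saturation, so I_D2/I_D1 = (1 + λ V_DS2)/(1 + λ V_DS1).
0.279/0.216 = 1.292 = (1 + 6.98 λ)/(1 + 2.95 λ).
Solving: λ (I_D1 V_DS2 − I_D2 V_DS1) = I_D2 − I_D1, so λ = (0.279 − 0.216) / (0.216 × 6.98 − 0.279 × 2.95) = 0.063 / 0.685 = 0.092 V⁻¹.

λ = 0.0920 V⁻¹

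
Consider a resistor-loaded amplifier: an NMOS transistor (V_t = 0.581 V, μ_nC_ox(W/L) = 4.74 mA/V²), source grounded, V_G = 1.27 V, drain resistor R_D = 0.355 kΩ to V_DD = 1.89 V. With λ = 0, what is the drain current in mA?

V_GS = V_G = 1.27 V, so V_ov = 1.27 − 0.581 = 0.689 V.
Assume saturation: I_D = ½ k_n V_ov² = 0.5 × 4.74 × 0.689² = 1.13 mA, giving V_DS = V_DD − I_D R_D = 1.89 − 1.13 × 0.355 = 1.49 V.
V_DS = 1.49 V ≥ V_ov = 0.689 V, confirming saturation.

I_D = 1.13 mA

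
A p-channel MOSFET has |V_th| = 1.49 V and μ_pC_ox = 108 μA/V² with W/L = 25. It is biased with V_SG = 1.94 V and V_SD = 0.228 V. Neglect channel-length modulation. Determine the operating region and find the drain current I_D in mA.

Triode; I_D = 0.207 mA

k_p = μ_pC_ox · (W/L) = 2.7 mA/V².
V_ov = V_SG − |V_th| = 1.94 − 1.49 = 0.45 V.
Since V_SD = 0.228 V < V_ov = 0.45 V, the device is in the triode region.
I_D = k_p [V_ov · V_SD − ½ V_SD²] = 2.7 × [0.45 × 0.228 − 0.5 × 0.228²] = 0.207 mA.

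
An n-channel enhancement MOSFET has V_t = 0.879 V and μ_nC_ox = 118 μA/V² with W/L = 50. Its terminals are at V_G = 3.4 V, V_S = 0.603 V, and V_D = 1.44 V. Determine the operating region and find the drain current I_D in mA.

V_GS = V_G − V_S = 3.4 − 0.603 = 2.8 V; V_DS = V_D − V_S = 1.44 − 0.603 = 0.837 V.
k_n = μ_nC_ox · (W/L) = 5.9 mA/V².
V_ov = V_GS − V_t = 2.8 − 0.879 = 1.92 V.
Since V_DS = 0.837 V < V_ov = 1.92 V, the device is in the triode region.
I_D = k_n [V_ov · V_DS − ½ V_DS²] = 5.9 × [1.92 × 0.837 − 0.5 × 0.837²] = 7.4 mA.

Triode; I_D = 7.40 mA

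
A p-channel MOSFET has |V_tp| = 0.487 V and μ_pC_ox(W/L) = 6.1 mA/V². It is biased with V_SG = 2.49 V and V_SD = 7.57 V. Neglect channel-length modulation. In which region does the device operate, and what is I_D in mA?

Saturation; I_D = 12.2 mA

V_ov = V_SG − |V_tp| = 2.49 − 0.487 = 2 V.
Since V_SD = 7.57 V ≥ V_ov = 2 V, the device is in saturation.
I_D = ½ k_p V_ov² = 0.5 × 6.1 × 2² = 12.2 mA.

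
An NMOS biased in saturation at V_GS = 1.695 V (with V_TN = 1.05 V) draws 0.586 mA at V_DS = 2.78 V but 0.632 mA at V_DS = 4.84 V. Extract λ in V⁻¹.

With V_GS fixed, I_D ∝ (1 + λ V_DS) in saturation, so I_D2/I_D1 = (1 + λ V_DS2)/(1 + λ V_DS1).
0.632/0.586 = 1.078 = (1 + 4.84 λ)/(1 + 2.78 λ).
Solving: λ (I_D1 V_DS2 − I_D2 V_DS1) = I_D2 − I_D1, so λ = (0.632 − 0.586) / (0.586 × 4.84 − 0.632 × 2.78) = 0.046 / 1.08 = 0.0426 V⁻¹.

λ = 0.0426 V⁻¹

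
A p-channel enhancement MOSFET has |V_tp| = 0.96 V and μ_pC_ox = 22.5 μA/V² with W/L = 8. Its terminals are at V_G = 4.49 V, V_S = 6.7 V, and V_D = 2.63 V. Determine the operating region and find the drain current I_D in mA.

Saturation; I_D = 0.141 mA

V_SG = V_S − V_G = 6.7 − 4.49 = 2.21 V; V_SD = V_S − V_D = 6.7 − 2.63 = 4.07 V.
k_p = μ_pC_ox · (W/L) = 0.18 mA/V².
V_ov = V_SG − |V_tp| = 2.21 − 0.96 = 1.25 V.
Since V_SD = 4.07 V ≥ V_ov = 1.25 V, the device is in saturation.
I_D = ½ k_p V_ov² = 0.5 × 0.18 × 1.25² = 0.141 mA.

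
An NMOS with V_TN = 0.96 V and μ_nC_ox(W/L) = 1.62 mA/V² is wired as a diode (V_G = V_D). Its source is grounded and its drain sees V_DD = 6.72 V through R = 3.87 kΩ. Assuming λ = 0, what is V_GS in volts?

With gate tied to drain, V_GS = V_DS ≥ V_GS − V_TN, so the device is in saturation.
KCL at the drain: ½ k_n (V_GS − V_TN)² = (V_DD − V_GS)/R.
Let x = V_GS − 0.96. Then 3.13 x² + x − 5.76 = 0, giving x = 1.21 V (positive root), so V_GS = 2.17 V.
I_D = (V_DD − V_GS)/R = (6.72 − 2.17) / 3.87 = 1.18 mA.

V_GS = 2.17 V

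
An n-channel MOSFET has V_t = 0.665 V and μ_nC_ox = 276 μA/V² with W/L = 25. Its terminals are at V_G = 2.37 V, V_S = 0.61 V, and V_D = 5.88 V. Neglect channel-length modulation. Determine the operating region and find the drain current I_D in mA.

V_GS = V_G − V_S = 2.37 − 0.61 = 1.76 V; V_DS = V_D − V_S = 5.88 − 0.61 = 5.27 V.
k_n = μ_nC_ox · (W/L) = 6.9 mA/V².
V_ov = V_GS − V_t = 1.76 − 0.665 = 1.1 V.
Since V_DS = 5.27 V ≥ V_ov = 1.1 V, the device is in saturation.
I_D = ½ k_n V_ov² = 0.5 × 6.9 × 1.1² = 4.14 mA.

Saturation; I_D = 4.14 mA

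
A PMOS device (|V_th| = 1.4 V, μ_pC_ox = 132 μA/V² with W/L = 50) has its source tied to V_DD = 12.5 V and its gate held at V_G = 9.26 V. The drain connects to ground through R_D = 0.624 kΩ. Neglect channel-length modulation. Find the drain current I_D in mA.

I_D = 11.2 mA

V_SG = V_DD − V_G = 12.5 − 9.26 = 3.24 V, so V_ov = 3.24 − 1.4 = 1.84 V.
k_p = μ_pC_ox · (W/L) = 6.6 mA/V².
Assume saturation: I_D = ½ k_p V_ov² = 0.5 × 6.6 × 1.84² = 11.2 mA, giving V_SD = V_DD − I_D R_D = 12.5 − 11.2 × 0.624 = 5.53 V.
V_SD = 5.53 V ≥ V_ov = 1.84 V, confirming saturation.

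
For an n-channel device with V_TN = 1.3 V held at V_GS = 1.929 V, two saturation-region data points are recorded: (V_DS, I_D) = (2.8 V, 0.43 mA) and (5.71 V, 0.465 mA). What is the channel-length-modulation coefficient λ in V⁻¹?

λ = 0.0303 V⁻¹

With V_GS fixed, I_D ∝ (1 + λ V_DS) in saturation, so I_D2/I_D1 = (1 + λ V_DS2)/(1 + λ V_DS1).
0.465/0.43 = 1.081 = (1 + 5.71 λ)/(1 + 2.8 λ).
Solving: λ (I_D1 V_DS2 − I_D2 V_DS1) = I_D2 − I_D1, so λ = (0.465 − 0.43) / (0.43 × 5.71 − 0.465 × 2.8) = 0.035 / 1.15 = 0.0303 V⁻¹.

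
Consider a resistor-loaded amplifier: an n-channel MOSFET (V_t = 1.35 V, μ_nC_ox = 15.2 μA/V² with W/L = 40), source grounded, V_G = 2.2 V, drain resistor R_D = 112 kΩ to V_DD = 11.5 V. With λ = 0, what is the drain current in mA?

I_D = 0.101 mA

V_GS = V_G = 2.2 V, so V_ov = 2.2 − 1.35 = 0.85 V.
k_n = μ_nC_ox · (W/L) = 0.608 mA/V².
Assume saturation: I_D = ½ k_n V_ov² = 0.5 × 0.608 × 0.85² = 0.22 mA, giving V_DS = V_DD − I_D R_D = 11.5 − 0.22 × 112 = -13.1 V.
But -13.1 V < V_ov = 0.85 V, so the device is actually in triode.
In triode I_D = k_n[V_ov V_DS − ½ V_DS²] and I_D = (V_DD − V_DS)/R_D. Equating: 34 V_DS² − 58.88 V_DS + 11.5 = 0, giving V_DS = 0.224 V (the root below V_ov).
I_D = (11.5 − 0.224) / 112 = 0.101 mA.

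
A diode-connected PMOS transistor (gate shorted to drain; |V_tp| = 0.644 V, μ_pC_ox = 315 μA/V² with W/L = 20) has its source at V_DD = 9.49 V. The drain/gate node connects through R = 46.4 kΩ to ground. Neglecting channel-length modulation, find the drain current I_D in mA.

With gate tied to drain, V_SG = V_SD ≥ V_SG − |V_tp|, so the device is in saturation.
k_p = μ_pC_ox · (W/L) = 6.3 mA/V².
KCL at the drain: ½ k_p (V_SG − |V_tp|)² = (V_DD − V_SG)/R.
Let x = V_SG − 0.644. Then 146 x² + x − 8.846 = 0, giving x = 0.243 V (positive root), so V_SG = 0.887 V.
I_D = (V_DD − V_SG)/R = (9.49 − 0.887) / 46.4 = 0.185 mA.

I_D = 0.185 mA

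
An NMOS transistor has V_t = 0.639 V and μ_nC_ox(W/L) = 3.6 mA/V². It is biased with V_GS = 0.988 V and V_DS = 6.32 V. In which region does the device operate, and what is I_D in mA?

Saturation; I_D = 0.219 mA

V_ov = V_GS − V_t = 0.988 − 0.639 = 0.349 V.
Since V_DS = 6.32 V ≥ V_ov = 0.349 V, the device is in saturation.
I_D = ½ k_n V_ov² = 0.5 × 3.6 × 0.349² = 0.219 mA.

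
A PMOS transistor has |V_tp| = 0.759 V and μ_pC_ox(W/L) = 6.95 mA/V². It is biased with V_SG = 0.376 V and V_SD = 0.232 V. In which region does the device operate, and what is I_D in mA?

V_SG = 0.376 V < |V_tp| = 0.759 V, so the transistor is in cutoff.

Cutoff; I_D = 0 mA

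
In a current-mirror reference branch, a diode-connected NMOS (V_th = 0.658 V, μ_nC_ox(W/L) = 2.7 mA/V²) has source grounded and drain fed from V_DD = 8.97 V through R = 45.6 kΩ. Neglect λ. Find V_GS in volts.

With gate tied to drain, V_GS = V_DS ≥ V_GS − V_th, so the device is in saturation.
KCL at the drain: ½ k_n (V_GS − V_th)² = (V_DD − V_GS)/R.
Let x = V_GS − 0.658. Then 61.6 x² + x − 8.312 = 0, giving x = 0.359 V (positive root), so V_GS = 1.02 V.
I_D = (V_DD − V_GS)/R = (8.97 − 1.02) / 45.6 = 0.174 mA.

V_GS = 1.02 V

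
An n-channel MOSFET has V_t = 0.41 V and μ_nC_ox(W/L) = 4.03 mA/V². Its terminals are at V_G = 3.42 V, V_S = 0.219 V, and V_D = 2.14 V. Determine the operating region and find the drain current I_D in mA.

Triode; I_D = 14.2 mA

V_GS = V_G − V_S = 3.42 − 0.219 = 3.2 V; V_DS = V_D − V_S = 2.14 − 0.219 = 1.92 V.
V_ov = V_GS − V_t = 3.2 − 0.41 = 2.79 V.
Since V_DS = 1.92 V < V_ov = 2.79 V, the device is in the triode region.
I_D = k_n [V_ov · V_DS − ½ V_DS²] = 4.03 × [2.79 × 1.92 − 0.5 × 1.92²] = 14.2 mA.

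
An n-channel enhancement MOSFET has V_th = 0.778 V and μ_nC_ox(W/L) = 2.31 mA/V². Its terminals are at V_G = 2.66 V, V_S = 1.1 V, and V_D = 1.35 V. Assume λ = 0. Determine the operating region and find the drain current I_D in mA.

Triode; I_D = 0.379 mA

V_GS = V_G − V_S = 2.66 − 1.1 = 1.56 V; V_DS = V_D − V_S = 1.35 − 1.1 = 0.25 V.
V_ov = V_GS − V_th = 1.56 − 0.778 = 0.782 V.
Since V_DS = 0.25 V < V_ov = 0.782 V, the device is in the triode region.
I_D = k_n [V_ov · V_DS − ½ V_DS²] = 2.31 × [0.782 × 0.25 − 0.5 × 0.25²] = 0.379 mA.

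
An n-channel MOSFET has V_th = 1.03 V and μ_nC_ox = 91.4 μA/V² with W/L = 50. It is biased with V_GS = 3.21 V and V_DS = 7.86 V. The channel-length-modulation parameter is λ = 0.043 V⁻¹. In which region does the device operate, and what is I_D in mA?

k_n = μ_nC_ox · (W/L) = 4.57 mA/V².
V_ov = V_GS − V_th = 3.21 − 1.03 = 2.18 V.
Since V_DS = 7.86 V ≥ V_ov = 2.18 V, the device is in saturation.
I_D = ½ k_n V_ov² (1 + λ V_DS) = 0.5 × 4.57 × 2.18² × (1 + 0.043 × 7.86) = 14.5 mA.

Saturation; I_D = 14.5 mA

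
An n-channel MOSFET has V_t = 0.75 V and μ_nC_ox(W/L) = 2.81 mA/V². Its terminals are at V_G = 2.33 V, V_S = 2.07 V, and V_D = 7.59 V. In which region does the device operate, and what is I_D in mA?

Cutoff; I_D = 0 mA

V_GS = V_G − V_S = 2.33 − 2.07 = 0.26 V; V_DS = V_D − V_S = 7.59 − 2.07 = 5.52 V.
V_GS = 0.26 V < V_t = 0.75 V, so the transistor is in cutoff.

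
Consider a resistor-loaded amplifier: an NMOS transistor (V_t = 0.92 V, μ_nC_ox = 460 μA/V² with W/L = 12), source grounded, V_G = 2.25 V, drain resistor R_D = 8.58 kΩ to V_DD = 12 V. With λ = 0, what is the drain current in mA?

I_D = 1.37 mA

V_GS = V_G = 2.25 V, so V_ov = 2.25 − 0.92 = 1.33 V.
k_n = μ_nC_ox · (W/L) = 5.52 mA/V².
Assume saturation: I_D = ½ k_n V_ov² = 0.5 × 5.52 × 1.33² = 4.88 mA, giving V_DS = V_DD − I_D R_D = 12 − 4.88 × 8.58 = -29.9 V.
But -29.9 V < V_ov = 1.33 V, so the device is actually in triode.
In triode I_D = k_n[V_ov V_DS − ½ V_DS²] and I_D = (V_DD − V_DS)/R_D. Equating: 23.7 V_DS² − 63.99 V_DS + 12 = 0, giving V_DS = 0.203 V (the root below V_ov).
I_D = (12 − 0.203) / 8.58 = 1.37 mA.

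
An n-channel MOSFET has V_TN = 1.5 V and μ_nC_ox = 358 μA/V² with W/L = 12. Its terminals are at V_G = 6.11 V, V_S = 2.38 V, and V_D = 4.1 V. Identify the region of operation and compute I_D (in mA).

V_GS = V_G − V_S = 6.11 − 2.38 = 3.73 V; V_DS = V_D − V_S = 4.1 − 2.38 = 1.72 V.
k_n = μ_nC_ox · (W/L) = 4.296 mA/V².
V_ov = V_GS − V_TN = 3.73 − 1.5 = 2.23 V.
Since V_DS = 1.72 V < V_ov = 2.23 V, the device is in the triode region.
I_D = k_n [V_ov · V_DS − ½ V_DS²] = 4.296 × [2.23 × 1.72 − 0.5 × 1.72²] = 10.1 mA.

Triode; I_D = 10.1 mA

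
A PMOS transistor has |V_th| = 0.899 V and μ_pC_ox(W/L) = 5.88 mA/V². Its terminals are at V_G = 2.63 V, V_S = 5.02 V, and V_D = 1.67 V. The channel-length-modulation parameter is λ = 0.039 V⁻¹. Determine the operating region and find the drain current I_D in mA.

Saturation; I_D = 7.39 mA

V_SG = V_S − V_G = 5.02 − 2.63 = 2.39 V; V_SD = V_S − V_D = 5.02 − 1.67 = 3.35 V.
V_ov = V_SG − |V_th| = 2.39 − 0.899 = 1.49 V.
Since V_SD = 3.35 V ≥ V_ov = 1.49 V, the device is in saturation.
I_D = ½ k_p V_ov² (1 + λ V_SD) = 0.5 × 5.88 × 1.49² × (1 + 0.039 × 3.35) = 7.39 mA.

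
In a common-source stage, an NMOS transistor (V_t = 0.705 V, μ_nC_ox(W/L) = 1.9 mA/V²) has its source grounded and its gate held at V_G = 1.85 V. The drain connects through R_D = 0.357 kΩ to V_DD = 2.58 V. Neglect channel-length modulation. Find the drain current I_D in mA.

V_GS = V_G = 1.85 V, so V_ov = 1.85 − 0.705 = 1.15 V.
Assume saturation: I_D = ½ k_n V_ov² = 0.5 × 1.9 × 1.15² = 1.25 mA, giving V_DS = V_DD − I_D R_D = 2.58 − 1.25 × 0.357 = 2.14 V.
V_DS = 2.14 V ≥ V_ov = 1.15 V, confirming saturation.

I_D = 1.25 mA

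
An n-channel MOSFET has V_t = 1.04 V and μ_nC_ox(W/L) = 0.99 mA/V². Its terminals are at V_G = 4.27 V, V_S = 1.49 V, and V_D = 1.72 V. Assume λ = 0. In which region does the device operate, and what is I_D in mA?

Triode; I_D = 0.370 mA

V_GS = V_G − V_S = 4.27 − 1.49 = 2.78 V; V_DS = V_D − V_S = 1.72 − 1.49 = 0.23 V.
V_ov = V_GS − V_t = 2.78 − 1.04 = 1.74 V.
Since V_DS = 0.23 V < V_ov = 1.74 V, the device is in the triode region.
I_D = k_n [V_ov · V_DS − ½ V_DS²] = 0.99 × [1.74 × 0.23 − 0.5 × 0.23²] = 0.37 mA.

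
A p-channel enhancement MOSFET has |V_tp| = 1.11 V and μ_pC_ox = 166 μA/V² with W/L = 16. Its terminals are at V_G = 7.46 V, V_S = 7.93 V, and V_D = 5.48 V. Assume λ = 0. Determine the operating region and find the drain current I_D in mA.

V_SG = V_S − V_G = 7.93 − 7.46 = 0.47 V; V_SD = V_S − V_D = 7.93 − 5.48 = 2.45 V.
V_SG = 0.47 V < |V_tp| = 1.11 V, so the transistor is in cutoff.

Cutoff; I_D = 0 mA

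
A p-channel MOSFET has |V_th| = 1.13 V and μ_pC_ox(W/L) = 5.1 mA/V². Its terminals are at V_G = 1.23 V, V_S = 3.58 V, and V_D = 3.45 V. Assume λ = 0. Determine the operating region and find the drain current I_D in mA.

V_SG = V_S − V_G = 3.58 − 1.23 = 2.35 V; V_SD = V_S − V_D = 3.58 − 3.45 = 0.13 V.
V_ov = V_SG − |V_th| = 2.35 − 1.13 = 1.22 V.
Since V_SD = 0.13 V < V_ov = 1.22 V, the device is in the triode region.
I_D = k_p [V_ov · V_SD − ½ V_SD²] = 5.1 × [1.22 × 0.13 − 0.5 × 0.13²] = 0.766 mA.

Triode; I_D = 0.766 mA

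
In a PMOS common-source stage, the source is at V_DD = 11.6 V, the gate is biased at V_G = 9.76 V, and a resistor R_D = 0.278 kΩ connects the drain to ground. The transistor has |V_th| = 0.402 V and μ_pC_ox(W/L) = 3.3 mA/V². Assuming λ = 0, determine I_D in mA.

V_SG = V_DD − V_G = 11.6 − 9.76 = 1.84 V, so V_ov = 1.84 − 0.402 = 1.44 V.
Assume saturation: I_D = ½ k_p V_ov² = 0.5 × 3.3 × 1.44² = 3.41 mA, giving V_SD = V_DD − I_D R_D = 11.6 − 3.41 × 0.278 = 10.7 V.
V_SD = 10.7 V ≥ V_ov = 1.44 V, confirming saturation.

I_D = 3.41 mA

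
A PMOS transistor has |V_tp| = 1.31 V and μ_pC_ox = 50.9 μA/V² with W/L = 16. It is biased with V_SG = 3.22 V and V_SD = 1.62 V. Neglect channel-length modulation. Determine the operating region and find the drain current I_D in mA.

Triode; I_D = 1.45 mA

k_p = μ_pC_ox · (W/L) = 0.8144 mA/V².
V_ov = V_SG − |V_tp| = 3.22 − 1.31 = 1.91 V.
Since V_SD = 1.62 V < V_ov = 1.91 V, the device is in the triode region.
I_D = k_p [V_ov · V_SD − ½ V_SD²] = 0.8144 × [1.91 × 1.62 − 0.5 × 1.62²] = 1.45 mA.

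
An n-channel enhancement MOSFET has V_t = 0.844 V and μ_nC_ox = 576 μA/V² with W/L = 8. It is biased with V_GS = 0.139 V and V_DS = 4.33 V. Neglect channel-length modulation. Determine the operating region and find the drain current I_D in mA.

V_GS = 0.139 V < V_t = 0.844 V, so the transistor is in cutoff.

Cutoff; I_D = 0 mA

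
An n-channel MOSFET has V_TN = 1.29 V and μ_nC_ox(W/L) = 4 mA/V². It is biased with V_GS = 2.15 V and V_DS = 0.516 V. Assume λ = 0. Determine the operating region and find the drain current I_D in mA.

V_ov = V_GS − V_TN = 2.15 − 1.29 = 0.86 V.
Since V_DS = 0.516 V < V_ov = 0.86 V, the device is in the triode region.
I_D = k_n [V_ov · V_DS − ½ V_DS²] = 4 × [0.86 × 0.516 − 0.5 × 0.516²] = 1.24 mA.

Triode; I_D = 1.24 mA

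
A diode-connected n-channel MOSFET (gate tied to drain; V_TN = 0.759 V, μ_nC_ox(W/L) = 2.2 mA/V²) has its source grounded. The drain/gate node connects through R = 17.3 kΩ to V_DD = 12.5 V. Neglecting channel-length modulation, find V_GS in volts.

With gate tied to drain, V_GS = V_DS ≥ V_GS − V_TN, so the device is in saturation.
KCL at the drain: ½ k_n (V_GS − V_TN)² = (V_DD − V_GS)/R.
Let x = V_GS − 0.759. Then 19 x² + x − 11.74 = 0, giving x = 0.76 V (positive root), so V_GS = 1.52 V.
I_D = (V_DD − V_GS)/R = (12.5 − 1.52) / 17.3 = 0.635 mA.

V_GS = 1.52 V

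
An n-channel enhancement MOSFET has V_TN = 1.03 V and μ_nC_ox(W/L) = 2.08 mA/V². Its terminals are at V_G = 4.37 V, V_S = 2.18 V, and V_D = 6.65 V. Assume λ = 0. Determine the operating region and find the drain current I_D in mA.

Saturation; I_D = 1.40 mA

V_GS = V_G − V_S = 4.37 − 2.18 = 2.19 V; V_DS = V_D − V_S = 6.65 − 2.18 = 4.47 V.
V_ov = V_GS − V_TN = 2.19 − 1.03 = 1.16 V.
Since V_DS = 4.47 V ≥ V_ov = 1.16 V, the device is in saturation.
I_D = ½ k_n V_ov² = 0.5 × 2.08 × 1.16² = 1.4 mA.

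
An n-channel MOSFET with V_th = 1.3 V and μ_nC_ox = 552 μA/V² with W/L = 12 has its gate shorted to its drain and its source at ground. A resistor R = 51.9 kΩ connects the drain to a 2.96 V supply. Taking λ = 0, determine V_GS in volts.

V_GS = 1.40 V

With gate tied to drain, V_GS = V_DS ≥ V_GS − V_th, so the device is in saturation.
k_n = μ_nC_ox · (W/L) = 6.624 mA/V².
KCL at the drain: ½ k_n (V_GS − V_th)² = (V_DD − V_GS)/R.
Let x = V_GS − 1.3. Then 172 x² + x − 1.66 = 0, giving x = 0.0954 V (positive root), so V_GS = 1.4 V.
I_D = (V_DD − V_GS)/R = (2.96 − 1.4) / 51.9 = 0.0301 mA.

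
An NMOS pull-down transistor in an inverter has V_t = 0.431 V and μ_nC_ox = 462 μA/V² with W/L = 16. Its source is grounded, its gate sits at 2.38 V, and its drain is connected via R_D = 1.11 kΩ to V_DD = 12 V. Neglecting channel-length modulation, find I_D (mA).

I_D = 10.0 mA

V_GS = V_G = 2.38 V, so V_ov = 2.38 − 0.431 = 1.95 V.
k_n = μ_nC_ox · (W/L) = 7.392 mA/V².
Assume saturation: I_D = ½ k_n V_ov² = 0.5 × 7.392 × 1.95² = 14 mA, giving V_DS = V_DD − I_D R_D = 12 − 14 × 1.11 = -3.58 V.
But -3.58 V < V_ov = 1.95 V, so the device is actually in triode.
In triode I_D = k_n[V_ov V_DS − ½ V_DS²] and I_D = (V_DD − V_DS)/R_D. Equating: 4.1 V_DS² − 16.99 V_DS + 12 = 0, giving V_DS = 0.903 V (the root below V_ov).
I_D = (12 − 0.903) / 1.11 = 10 mA.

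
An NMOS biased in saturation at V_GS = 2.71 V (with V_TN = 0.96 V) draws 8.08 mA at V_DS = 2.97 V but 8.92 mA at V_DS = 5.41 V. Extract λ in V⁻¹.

With V_GS fixed, I_D ∝ (1 + λ V_DS) in saturation, so I_D2/I_D1 = (1 + λ V_DS2)/(1 + λ V_DS1).
8.92/8.08 = 1.104 = (1 + 5.41 λ)/(1 + 2.97 λ).
Solving: λ (I_D1 V_DS2 − I_D2 V_DS1) = I_D2 − I_D1, so λ = (8.92 − 8.08) / (8.08 × 5.41 − 8.92 × 2.97) = 0.84 / 17.2 = 0.0488 V⁻¹.

λ = 0.0488 V⁻¹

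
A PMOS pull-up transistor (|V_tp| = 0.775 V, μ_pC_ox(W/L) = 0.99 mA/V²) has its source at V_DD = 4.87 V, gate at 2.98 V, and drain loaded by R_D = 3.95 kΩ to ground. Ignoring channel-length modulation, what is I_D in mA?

V_SG = V_DD − V_G = 4.87 − 2.98 = 1.89 V, so V_ov = 1.89 − 0.775 = 1.12 V.
Assume saturation: I_D = ½ k_p V_ov² = 0.5 × 0.99 × 1.12² = 0.615 mA, giving V_SD = V_DD − I_D R_D = 4.87 − 0.615 × 3.95 = 2.44 V.
V_SD = 2.44 V ≥ V_ov = 1.12 V, confirming saturation.

I_D = 0.615 mA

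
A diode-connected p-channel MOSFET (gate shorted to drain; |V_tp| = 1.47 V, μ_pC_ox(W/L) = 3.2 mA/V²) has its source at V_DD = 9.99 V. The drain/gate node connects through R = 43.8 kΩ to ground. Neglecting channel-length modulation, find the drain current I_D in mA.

I_D = 0.187 mA

With gate tied to drain, V_SG = V_SD ≥ V_SG − |V_tp|, so the device is in saturation.
KCL at the drain: ½ k_p (V_SG − |V_tp|)² = (V_DD − V_SG)/R.
Let x = V_SG − 1.47. Then 70.1 x² + x − 8.52 = 0, giving x = 0.342 V (positive root), so V_SG = 1.81 V.
I_D = (V_DD − V_SG)/R = (9.99 − 1.81) / 43.8 = 0.187 mA.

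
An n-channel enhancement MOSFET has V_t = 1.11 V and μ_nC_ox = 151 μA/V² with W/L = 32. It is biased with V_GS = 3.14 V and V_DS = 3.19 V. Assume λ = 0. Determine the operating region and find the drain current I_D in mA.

Saturation; I_D = 9.96 mA

k_n = μ_nC_ox · (W/L) = 4.832 mA/V².
V_ov = V_GS − V_t = 3.14 − 1.11 = 2.03 V.
Since V_DS = 3.19 V ≥ V_ov = 2.03 V, the device is in saturation.
I_D = ½ k_n V_ov² = 0.5 × 4.832 × 2.03² = 9.96 mA.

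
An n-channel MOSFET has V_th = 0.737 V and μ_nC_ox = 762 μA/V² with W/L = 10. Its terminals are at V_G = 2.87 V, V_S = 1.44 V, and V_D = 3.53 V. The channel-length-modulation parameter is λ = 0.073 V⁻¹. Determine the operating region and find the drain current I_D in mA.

V_GS = V_G − V_S = 2.87 − 1.44 = 1.43 V; V_DS = V_D − V_S = 3.53 − 1.44 = 2.09 V.
k_n = μ_nC_ox · (W/L) = 7.62 mA/V².
V_ov = V_GS − V_th = 1.43 − 0.737 = 0.693 V.
Since V_DS = 2.09 V ≥ V_ov = 0.693 V, the device is in saturation.
I_D = ½ k_n V_ov² (1 + λ V_DS) = 0.5 × 7.62 × 0.693² × (1 + 0.073 × 2.09) = 2.11 mA.

Saturation; I_D = 2.11 mA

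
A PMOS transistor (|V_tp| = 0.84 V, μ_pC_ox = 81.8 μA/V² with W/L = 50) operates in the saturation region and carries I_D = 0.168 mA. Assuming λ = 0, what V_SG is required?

k_p = μ_pC_ox · (W/L) = 4.09 mA/V².
In saturation I_D = ½ k_p (V_SG − |V_tp|)², so V_SG − |V_tp| = √(2 I_D / k_p) = √(2 × 0.168 / 4.09) = 0.287 V.
V_SG = 0.84 + 0.287 = 1.13 V.

V_SG = 1.13 V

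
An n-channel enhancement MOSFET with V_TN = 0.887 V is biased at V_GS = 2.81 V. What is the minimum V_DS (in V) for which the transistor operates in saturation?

V_DS,sat = 1.92 V

The boundary between triode and saturation is V_DS = V_GS − V_TN = V_ov.
V_ov = 2.81 − 0.887 = 1.92 V.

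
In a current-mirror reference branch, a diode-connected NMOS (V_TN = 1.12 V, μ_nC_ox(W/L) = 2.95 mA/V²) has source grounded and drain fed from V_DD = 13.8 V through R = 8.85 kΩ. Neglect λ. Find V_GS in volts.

With gate tied to drain, V_GS = V_DS ≥ V_GS − V_TN, so the device is in saturation.
KCL at the drain: ½ k_n (V_GS − V_TN)² = (V_DD − V_GS)/R.
Let x = V_GS − 1.12. Then 13.1 x² + x − 12.68 = 0, giving x = 0.948 V (positive root), so V_GS = 2.07 V.
I_D = (V_DD − V_GS)/R = (13.8 − 2.07) / 8.85 = 1.33 mA.

V_GS = 2.07 V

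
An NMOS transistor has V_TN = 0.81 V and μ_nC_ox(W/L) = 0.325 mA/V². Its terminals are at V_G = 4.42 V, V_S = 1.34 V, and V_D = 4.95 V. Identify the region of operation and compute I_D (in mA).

V_GS = V_G − V_S = 4.42 − 1.34 = 3.08 V; V_DS = V_D − V_S = 4.95 − 1.34 = 3.61 V.
V_ov = V_GS − V_TN = 3.08 − 0.81 = 2.27 V.
Since V_DS = 3.61 V ≥ V_ov = 2.27 V, the device is in saturation.
I_D = ½ k_n V_ov² = 0.5 × 0.325 × 2.27² = 0.837 mA.

Saturation; I_D = 0.837 mA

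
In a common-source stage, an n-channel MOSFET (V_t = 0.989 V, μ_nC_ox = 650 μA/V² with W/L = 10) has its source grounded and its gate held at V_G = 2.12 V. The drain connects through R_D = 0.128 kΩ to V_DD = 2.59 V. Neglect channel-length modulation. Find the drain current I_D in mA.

V_GS = V_G = 2.12 V, so V_ov = 2.12 − 0.989 = 1.13 V.
k_n = μ_nC_ox · (W/L) = 6.5 mA/V².
Assume saturation: I_D = ½ k_n V_ov² = 0.5 × 6.5 × 1.13² = 4.16 mA, giving V_DS = V_DD − I_D R_D = 2.59 − 4.16 × 0.128 = 2.06 V.
V_DS = 2.06 V ≥ V_ov = 1.13 V, confirming saturation.

I_D = 4.16 mA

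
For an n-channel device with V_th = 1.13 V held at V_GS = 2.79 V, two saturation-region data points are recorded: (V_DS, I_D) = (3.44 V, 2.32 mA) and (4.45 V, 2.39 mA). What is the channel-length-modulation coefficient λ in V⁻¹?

With V_GS fixed, I_D ∝ (1 + λ V_DS) in saturation, so I_D2/I_D1 = (1 + λ V_DS2)/(1 + λ V_DS1).
2.39/2.32 = 1.03 = (1 + 4.45 λ)/(1 + 3.44 λ).
Solving: λ (I_D1 V_DS2 − I_D2 V_DS1) = I_D2 − I_D1, so λ = (2.39 − 2.32) / (2.32 × 4.45 − 2.39 × 3.44) = 0.07 / 2.1 = 0.0333 V⁻¹.

λ = 0.0333 V⁻¹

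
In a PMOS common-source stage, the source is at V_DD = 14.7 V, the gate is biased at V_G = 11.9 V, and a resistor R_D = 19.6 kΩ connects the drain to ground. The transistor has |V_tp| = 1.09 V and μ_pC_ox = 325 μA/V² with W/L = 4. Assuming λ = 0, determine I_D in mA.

I_D = 0.731 mA

V_SG = V_DD − V_G = 14.7 − 11.9 = 2.8 V, so V_ov = 2.8 − 1.09 = 1.71 V.
k_p = μ_pC_ox · (W/L) = 1.3 mA/V².
Assume saturation: I_D = ½ k_p V_ov² = 0.5 × 1.3 × 1.71² = 1.9 mA, giving V_SD = V_DD − I_D R_D = 14.7 − 1.9 × 19.6 = -22.6 V.
But -22.6 V < V_ov = 1.71 V, so the device is actually in triode.
In triode I_D = k_p[V_ov V_SD − ½ V_SD²] and I_D = (V_DD − V_SD)/R_D. Equating: 12.7 V_SD² − 44.57 V_SD + 14.7 = 0, giving V_SD = 0.369 V (the root below V_ov).
I_D = (14.7 − 0.369) / 19.6 = 0.731 mA.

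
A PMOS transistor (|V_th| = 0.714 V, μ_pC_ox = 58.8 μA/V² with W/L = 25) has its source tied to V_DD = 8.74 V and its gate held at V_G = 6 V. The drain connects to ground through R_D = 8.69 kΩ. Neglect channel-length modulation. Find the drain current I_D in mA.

I_D = 0.965 mA

V_SG = V_DD − V_G = 8.74 − 6 = 2.74 V, so V_ov = 2.74 − 0.714 = 2.03 V.
k_p = μ_pC_ox · (W/L) = 1.47 mA/V².
Assume saturation: I_D = ½ k_p V_ov² = 0.5 × 1.47 × 2.03² = 3.02 mA, giving V_SD = V_DD − I_D R_D = 8.74 − 3.02 × 8.69 = -17.5 V.
But -17.5 V < V_ov = 2.03 V, so the device is actually in triode.
In triode I_D = k_p[V_ov V_SD − ½ V_SD²] and I_D = (V_DD − V_SD)/R_D. Equating: 6.39 V_SD² − 26.88 V_SD + 8.74 = 0, giving V_SD = 0.355 V (the root below V_ov).
I_D = (8.74 − 0.355) / 8.69 = 0.965 mA.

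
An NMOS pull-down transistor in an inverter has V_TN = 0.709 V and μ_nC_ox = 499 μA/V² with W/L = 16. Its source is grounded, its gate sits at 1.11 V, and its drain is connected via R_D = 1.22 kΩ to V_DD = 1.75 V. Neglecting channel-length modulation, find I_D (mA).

V_GS = V_G = 1.11 V, so V_ov = 1.11 − 0.709 = 0.401 V.
k_n = μ_nC_ox · (W/L) = 7.984 mA/V².
Assume saturation: I_D = ½ k_n V_ov² = 0.5 × 7.984 × 0.401² = 0.642 mA, giving V_DS = V_DD − I_D R_D = 1.75 − 0.642 × 1.22 = 0.967 V.
V_DS = 0.967 V ≥ V_ov = 0.401 V, confirming saturation.

I_D = 0.642 mA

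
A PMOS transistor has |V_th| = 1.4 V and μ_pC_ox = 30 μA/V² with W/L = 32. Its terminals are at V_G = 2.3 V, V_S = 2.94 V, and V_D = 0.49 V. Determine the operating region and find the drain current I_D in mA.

Cutoff; I_D = 0 mA

V_SG = V_S − V_G = 2.94 − 2.3 = 0.64 V; V_SD = V_S − V_D = 2.94 − 0.49 = 2.45 V.
V_SG = 0.64 V < |V_th| = 1.4 V, so the transistor is in cutoff.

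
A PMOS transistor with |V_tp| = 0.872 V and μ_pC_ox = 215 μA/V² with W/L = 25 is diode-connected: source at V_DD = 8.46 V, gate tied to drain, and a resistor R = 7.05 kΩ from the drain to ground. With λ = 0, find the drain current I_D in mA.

I_D = 0.990 mA

With gate tied to drain, V_SG = V_SD ≥ V_SG − |V_tp|, so the device is in saturation.
k_p = μ_pC_ox · (W/L) = 5.375 mA/V².
KCL at the drain: ½ k_p (V_SG − |V_tp|)² = (V_DD − V_SG)/R.
Let x = V_SG − 0.872. Then 18.9 x² + x − 7.588 = 0, giving x = 0.607 V (positive root), so V_SG = 1.48 V.
I_D = (V_DD − V_SG)/R = (8.46 − 1.48) / 7.05 = 0.99 mA.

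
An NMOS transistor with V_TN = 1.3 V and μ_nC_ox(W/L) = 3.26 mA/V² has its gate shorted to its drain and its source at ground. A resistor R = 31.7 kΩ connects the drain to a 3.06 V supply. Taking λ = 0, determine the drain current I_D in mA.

I_D = 0.0500 mA

With gate tied to drain, V_GS = V_DS ≥ V_GS − V_TN, so the device is in saturation.
KCL at the drain: ½ k_n (V_GS − V_TN)² = (V_DD − V_GS)/R.
Let x = V_GS − 1.3. Then 51.7 x² + x − 1.76 = 0, giving x = 0.175 V (positive root), so V_GS = 1.48 V.
I_D = (V_DD − V_GS)/R = (3.06 − 1.48) / 31.7 = 0.05 mA.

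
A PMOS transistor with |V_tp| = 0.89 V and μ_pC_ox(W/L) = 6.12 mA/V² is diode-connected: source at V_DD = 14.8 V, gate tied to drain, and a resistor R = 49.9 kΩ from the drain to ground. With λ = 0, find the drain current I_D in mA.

I_D = 0.273 mA

With gate tied to drain, V_SG = V_SD ≥ V_SG − |V_tp|, so the device is in saturation.
KCL at the drain: ½ k_p (V_SG − |V_tp|)² = (V_DD − V_SG)/R.
Let x = V_SG − 0.89. Then 153 x² + x − 13.91 = 0, giving x = 0.299 V (positive root), so V_SG = 1.19 V.
I_D = (V_DD − V_SG)/R = (14.8 − 1.19) / 49.9 = 0.273 mA.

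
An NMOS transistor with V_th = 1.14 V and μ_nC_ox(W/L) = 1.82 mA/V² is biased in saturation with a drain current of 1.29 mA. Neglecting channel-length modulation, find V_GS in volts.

In saturation I_D = ½ k_n (V_GS − V_th)², so V_GS − V_th = √(2 I_D / k_n) = √(2 × 1.29 / 1.82) = 1.19 V.
V_GS = 1.14 + 1.19 = 2.33 V.

V_GS = 2.33 V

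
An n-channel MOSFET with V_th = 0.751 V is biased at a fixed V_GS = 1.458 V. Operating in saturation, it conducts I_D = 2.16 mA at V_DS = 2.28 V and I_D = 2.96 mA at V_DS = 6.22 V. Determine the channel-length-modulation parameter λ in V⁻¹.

With V_GS fixed, I_D ∝ (1 + λ V_DS) in saturation, so I_D2/I_D1 = (1 + λ V_DS2)/(1 + λ V_DS1).
2.96/2.16 = 1.37 = (1 + 6.22 λ)/(1 + 2.28 λ).
Solving: λ (I_D1 V_DS2 − I_D2 V_DS1) = I_D2 − I_D1, so λ = (2.96 − 2.16) / (2.16 × 6.22 − 2.96 × 2.28) = 0.8 / 6.69 = 0.12 V⁻¹.

λ = 0.120 V⁻¹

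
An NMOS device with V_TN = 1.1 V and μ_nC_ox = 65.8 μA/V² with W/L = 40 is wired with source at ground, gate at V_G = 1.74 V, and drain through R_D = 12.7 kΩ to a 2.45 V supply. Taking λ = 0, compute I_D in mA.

I_D = 0.183 mA

V_GS = V_G = 1.74 V, so V_ov = 1.74 − 1.1 = 0.64 V.
k_n = μ_nC_ox · (W/L) = 2.632 mA/V².
Assume saturation: I_D = ½ k_n V_ov² = 0.5 × 2.632 × 0.64² = 0.539 mA, giving V_DS = V_DD − I_D R_D = 2.45 − 0.539 × 12.7 = -4.4 V.
But -4.4 V < V_ov = 0.64 V, so the device is actually in triode.
In triode I_D = k_n[V_ov V_DS − ½ V_DS²] and I_D = (V_DD − V_DS)/R_D. Equating: 16.7 V_DS² − 22.39 V_DS + 2.45 = 0, giving V_DS = 0.12 V (the root below V_ov).
I_D = (2.45 − 0.12) / 12.7 = 0.183 mA.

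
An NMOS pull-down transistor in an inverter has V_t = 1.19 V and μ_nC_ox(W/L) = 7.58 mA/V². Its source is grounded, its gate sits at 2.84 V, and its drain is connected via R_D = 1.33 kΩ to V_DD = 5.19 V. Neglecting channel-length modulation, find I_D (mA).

V_GS = V_G = 2.84 V, so V_ov = 2.84 − 1.19 = 1.65 V.
Assume saturation: I_D = ½ k_n V_ov² = 0.5 × 7.58 × 1.65² = 10.3 mA, giving V_DS = V_DD − I_D R_D = 5.19 − 10.3 × 1.33 = -8.53 V.
But -8.53 V < V_ov = 1.65 V, so the device is actually in triode.
In triode I_D = k_n[V_ov V_DS − ½ V_DS²] and I_D = (V_DD − V_DS)/R_D. Equating: 5.04 V_DS² − 17.63 V_DS + 5.19 = 0, giving V_DS = 0.324 V (the root below V_ov).
I_D = (5.19 − 0.324) / 1.33 = 3.66 mA.

I_D = 3.66 mA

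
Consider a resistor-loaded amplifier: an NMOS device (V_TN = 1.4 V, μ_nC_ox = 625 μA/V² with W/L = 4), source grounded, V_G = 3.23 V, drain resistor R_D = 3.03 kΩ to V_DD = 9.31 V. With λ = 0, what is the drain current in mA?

V_GS = V_G = 3.23 V, so V_ov = 3.23 − 1.4 = 1.83 V.
k_n = μ_nC_ox · (W/L) = 2.5 mA/V².
Assume saturation: I_D = ½ k_n V_ov² = 0.5 × 2.5 × 1.83² = 4.19 mA, giving V_DS = V_DD − I_D R_D = 9.31 − 4.19 × 3.03 = -3.37 V.
But -3.37 V < V_ov = 1.83 V, so the device is actually in triode.
In triode I_D = k_n[V_ov V_DS − ½ V_DS²] and I_D = (V_DD − V_DS)/R_D. Equating: 3.79 V_DS² − 14.86 V_DS + 9.31 = 0, giving V_DS = 0.782 V (the root below V_ov).
I_D = (9.31 − 0.782) / 3.03 = 2.81 mA.

I_D = 2.81 mA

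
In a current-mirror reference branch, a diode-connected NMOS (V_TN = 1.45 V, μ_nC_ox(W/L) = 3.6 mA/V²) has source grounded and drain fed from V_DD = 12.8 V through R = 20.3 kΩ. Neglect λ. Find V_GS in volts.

V_GS = 1.99 V

With gate tied to drain, V_GS = V_DS ≥ V_GS − V_TN, so the device is in saturation.
KCL at the drain: ½ k_n (V_GS − V_TN)² = (V_DD − V_GS)/R.
Let x = V_GS − 1.45. Then 36.5 x² + x − 11.35 = 0, giving x = 0.544 V (positive root), so V_GS = 1.99 V.
I_D = (V_DD − V_GS)/R = (12.8 − 1.99) / 20.3 = 0.532 mA.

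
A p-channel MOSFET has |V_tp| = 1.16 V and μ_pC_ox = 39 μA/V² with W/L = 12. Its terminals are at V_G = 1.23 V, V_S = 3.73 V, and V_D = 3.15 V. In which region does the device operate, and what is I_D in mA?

Triode; I_D = 0.285 mA

V_SG = V_S − V_G = 3.73 − 1.23 = 2.5 V; V_SD = V_S − V_D = 3.73 − 3.15 = 0.58 V.
k_p = μ_pC_ox · (W/L) = 0.468 mA/V².
V_ov = V_SG − |V_tp| = 2.5 − 1.16 = 1.34 V.
Since V_SD = 0.58 V < V_ov = 1.34 V, the device is in the triode region.
I_D = k_p [V_ov · V_SD − ½ V_SD²] = 0.468 × [1.34 × 0.58 − 0.5 × 0.58²] = 0.285 mA.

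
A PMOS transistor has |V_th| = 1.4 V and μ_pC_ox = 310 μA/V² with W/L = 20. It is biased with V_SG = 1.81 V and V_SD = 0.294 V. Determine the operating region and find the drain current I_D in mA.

Triode; I_D = 0.479 mA

k_p = μ_pC_ox · (W/L) = 6.2 mA/V².
V_ov = V_SG − |V_th| = 1.81 − 1.4 = 0.41 V.
Since V_SD = 0.294 V < V_ov = 0.41 V, the device is in the triode region.
I_D = k_p [V_ov · V_SD − ½ V_SD²] = 6.2 × [0.41 × 0.294 − 0.5 × 0.294²] = 0.479 mA.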